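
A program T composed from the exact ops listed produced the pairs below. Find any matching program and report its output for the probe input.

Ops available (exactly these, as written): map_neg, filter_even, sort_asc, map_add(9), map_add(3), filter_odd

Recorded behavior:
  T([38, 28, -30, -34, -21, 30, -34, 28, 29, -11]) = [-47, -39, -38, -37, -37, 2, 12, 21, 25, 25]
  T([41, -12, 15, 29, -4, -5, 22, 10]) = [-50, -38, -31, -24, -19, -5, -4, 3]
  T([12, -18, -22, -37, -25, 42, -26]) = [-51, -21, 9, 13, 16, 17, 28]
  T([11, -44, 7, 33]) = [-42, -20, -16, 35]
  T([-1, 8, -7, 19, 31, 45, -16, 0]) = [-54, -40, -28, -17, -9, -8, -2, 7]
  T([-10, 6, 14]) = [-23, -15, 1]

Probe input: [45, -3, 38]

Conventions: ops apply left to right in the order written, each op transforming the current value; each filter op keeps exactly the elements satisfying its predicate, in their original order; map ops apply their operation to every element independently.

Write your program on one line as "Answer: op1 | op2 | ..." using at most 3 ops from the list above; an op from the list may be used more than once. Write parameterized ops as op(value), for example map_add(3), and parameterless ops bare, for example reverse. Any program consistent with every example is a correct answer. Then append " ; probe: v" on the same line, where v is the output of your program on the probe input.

map_add(9) | map_neg | sort_asc ; probe: [-54, -47, -6]

Check, running the answer program on each example:
  [38, 28, -30, -34, -21, 30, -34, 28, 29, -11] -> [47, 37, -21, -25, -12, 39, -25, 37, 38, -2] -> [-47, -37, 21, 25, 12, -39, 25, -37, -38, 2] -> [-47, -39, -38, -37, -37, 2, 12, 21, 25, 25]
  [41, -12, 15, 29, -4, -5, 22, 10] -> [50, -3, 24, 38, 5, 4, 31, 19] -> [-50, 3, -24, -38, -5, -4, -31, -19] -> [-50, -38, -31, -24, -19, -5, -4, 3]
  [12, -18, -22, -37, -25, 42, -26] -> [21, -9, -13, -28, -16, 51, -17] -> [-21, 9, 13, 28, 16, -51, 17] -> [-51, -21, 9, 13, 16, 17, 28]
  [11, -44, 7, 33] -> [20, -35, 16, 42] -> [-20, 35, -16, -42] -> [-42, -20, -16, 35]
  [-1, 8, -7, 19, 31, 45, -16, 0] -> [8, 17, 2, 28, 40, 54, -7, 9] -> [-8, -17, -2, -28, -40, -54, 7, -9] -> [-54, -40, -28, -17, -9, -8, -2, 7]
  [-10, 6, 14] -> [-1, 15, 23] -> [1, -15, -23] -> [-23, -15, 1]
  probe: [45, -3, 38] -> [54, 6, 47] -> [-54, -6, -47] -> [-54, -47, -6]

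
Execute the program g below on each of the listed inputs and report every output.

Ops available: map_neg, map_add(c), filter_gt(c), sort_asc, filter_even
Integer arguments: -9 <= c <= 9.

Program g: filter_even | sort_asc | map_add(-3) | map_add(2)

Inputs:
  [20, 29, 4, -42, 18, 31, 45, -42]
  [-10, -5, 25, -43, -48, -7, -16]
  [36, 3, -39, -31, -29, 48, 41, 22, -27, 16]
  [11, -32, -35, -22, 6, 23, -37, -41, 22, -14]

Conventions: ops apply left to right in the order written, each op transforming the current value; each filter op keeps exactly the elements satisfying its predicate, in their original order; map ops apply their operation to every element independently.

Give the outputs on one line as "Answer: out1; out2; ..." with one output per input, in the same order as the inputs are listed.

[-43, -43, 3, 17, 19]; [-49, -17, -11]; [15, 21, 35, 47]; [-33, -23, -15, 5, 21]

Execution, op by op:
  [20, 29, 4, -42, 18, 31, 45, -42] -> [20, 4, -42, 18, -42] -> [-42, -42, 4, 18, 20] -> [-45, -45, 1, 15, 17] -> [-43, -43, 3, 17, 19]
  [-10, -5, 25, -43, -48, -7, -16] -> [-10, -48, -16] -> [-48, -16, -10] -> [-51, -19, -13] -> [-49, -17, -11]
  [36, 3, -39, -31, -29, 48, 41, 22, -27, 16] -> [36, 48, 22, 16] -> [16, 22, 36, 48] -> [13, 19, 33, 45] -> [15, 21, 35, 47]
  [11, -32, -35, -22, 6, 23, -37, -41, 22, -14] -> [-32, -22, 6, 22, -14] -> [-32, -22, -14, 6, 22] -> [-35, -25, -17, 3, 19] -> [-33, -23, -15, 5, 21]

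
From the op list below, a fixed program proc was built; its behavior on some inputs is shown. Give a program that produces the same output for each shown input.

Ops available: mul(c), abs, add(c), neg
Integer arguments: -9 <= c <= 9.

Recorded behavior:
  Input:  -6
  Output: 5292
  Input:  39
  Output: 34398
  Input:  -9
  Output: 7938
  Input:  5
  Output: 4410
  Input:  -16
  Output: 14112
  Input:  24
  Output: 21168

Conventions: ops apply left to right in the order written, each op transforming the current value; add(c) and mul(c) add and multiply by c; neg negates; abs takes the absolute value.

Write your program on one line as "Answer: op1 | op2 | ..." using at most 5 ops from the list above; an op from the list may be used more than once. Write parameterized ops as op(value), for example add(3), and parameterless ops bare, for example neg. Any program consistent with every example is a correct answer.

mul(-7) | abs | mul(-3) | mul(-7) | mul(6)

Check, running the answer program on each example:
  -6 -> 42 -> 42 -> -126 -> 882 -> 5292
  39 -> -273 -> 273 -> -819 -> 5733 -> 34398
  -9 -> 63 -> 63 -> -189 -> 1323 -> 7938
  5 -> -35 -> 35 -> -105 -> 735 -> 4410
  -16 -> 112 -> 112 -> -336 -> 2352 -> 14112
  24 -> -168 -> 168 -> -504 -> 3528 -> 21168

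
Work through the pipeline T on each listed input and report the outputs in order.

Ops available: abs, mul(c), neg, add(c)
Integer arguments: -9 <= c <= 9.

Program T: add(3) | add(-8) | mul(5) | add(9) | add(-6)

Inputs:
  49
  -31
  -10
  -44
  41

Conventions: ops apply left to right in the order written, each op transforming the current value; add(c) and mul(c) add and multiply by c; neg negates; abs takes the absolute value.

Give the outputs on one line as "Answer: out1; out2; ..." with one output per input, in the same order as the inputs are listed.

Execution, op by op:
  49 -> 52 -> 44 -> 220 -> 229 -> 223
  -31 -> -28 -> -36 -> -180 -> -171 -> -177
  -10 -> -7 -> -15 -> -75 -> -66 -> -72
  -44 -> -41 -> -49 -> -245 -> -236 -> -242
  41 -> 44 -> 36 -> 180 -> 189 -> 183

223; -177; -72; -242; 183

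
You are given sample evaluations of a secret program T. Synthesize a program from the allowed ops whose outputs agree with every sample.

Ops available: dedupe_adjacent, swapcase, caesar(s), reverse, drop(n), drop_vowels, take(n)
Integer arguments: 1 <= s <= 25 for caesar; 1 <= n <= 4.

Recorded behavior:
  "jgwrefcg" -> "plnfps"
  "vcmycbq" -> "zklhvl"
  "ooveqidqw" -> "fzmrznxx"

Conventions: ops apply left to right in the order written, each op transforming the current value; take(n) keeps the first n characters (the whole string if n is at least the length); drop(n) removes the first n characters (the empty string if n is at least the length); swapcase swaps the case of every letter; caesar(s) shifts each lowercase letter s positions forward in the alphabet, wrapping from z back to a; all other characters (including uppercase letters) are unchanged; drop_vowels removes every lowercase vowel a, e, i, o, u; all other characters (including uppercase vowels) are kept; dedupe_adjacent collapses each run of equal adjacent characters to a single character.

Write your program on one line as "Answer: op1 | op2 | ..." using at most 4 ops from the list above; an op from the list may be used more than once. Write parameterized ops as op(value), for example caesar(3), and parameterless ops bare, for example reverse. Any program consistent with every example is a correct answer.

reverse | caesar(9) | drop_vowels

Check, running the answer program on each example:
  "jgwrefcg" -> "gcferwgj" -> "plonafps" -> "plnfps"
  "vcmycbq" -> "qbcymcv" -> "zklhvle" -> "zklhvl"
  "ooveqidqw" -> "wqdiqevoo" -> "fzmrznexx" -> "fzmrznxx"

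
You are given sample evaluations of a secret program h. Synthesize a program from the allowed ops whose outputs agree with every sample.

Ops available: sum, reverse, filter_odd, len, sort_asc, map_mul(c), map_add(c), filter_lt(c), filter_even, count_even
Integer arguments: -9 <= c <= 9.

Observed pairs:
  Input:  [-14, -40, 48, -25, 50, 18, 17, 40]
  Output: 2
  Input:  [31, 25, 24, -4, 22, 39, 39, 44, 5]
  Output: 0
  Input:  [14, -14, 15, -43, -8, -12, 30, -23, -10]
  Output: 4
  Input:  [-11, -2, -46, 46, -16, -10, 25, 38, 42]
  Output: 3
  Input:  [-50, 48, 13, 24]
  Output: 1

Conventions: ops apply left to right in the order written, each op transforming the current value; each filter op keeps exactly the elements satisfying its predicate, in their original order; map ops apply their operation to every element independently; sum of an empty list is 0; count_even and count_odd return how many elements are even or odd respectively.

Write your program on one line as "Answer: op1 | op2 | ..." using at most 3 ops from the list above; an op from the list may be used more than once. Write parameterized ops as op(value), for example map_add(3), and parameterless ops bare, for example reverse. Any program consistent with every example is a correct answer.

filter_lt(-4) | map_mul(-9) | count_even

Check, running the answer program on each example:
  [-14, -40, 48, -25, 50, 18, 17, 40] -> [-14, -40, -25] -> [126, 360, 225] -> 2
  [31, 25, 24, -4, 22, 39, 39, 44, 5] -> [] -> [] -> 0
  [14, -14, 15, -43, -8, -12, 30, -23, -10] -> [-14, -43, -8, -12, -23, -10] -> [126, 387, 72, 108, 207, 90] -> 4
  [-11, -2, -46, 46, -16, -10, 25, 38, 42] -> [-11, -46, -16, -10] -> [99, 414, 144, 90] -> 3
  [-50, 48, 13, 24] -> [-50] -> [450] -> 1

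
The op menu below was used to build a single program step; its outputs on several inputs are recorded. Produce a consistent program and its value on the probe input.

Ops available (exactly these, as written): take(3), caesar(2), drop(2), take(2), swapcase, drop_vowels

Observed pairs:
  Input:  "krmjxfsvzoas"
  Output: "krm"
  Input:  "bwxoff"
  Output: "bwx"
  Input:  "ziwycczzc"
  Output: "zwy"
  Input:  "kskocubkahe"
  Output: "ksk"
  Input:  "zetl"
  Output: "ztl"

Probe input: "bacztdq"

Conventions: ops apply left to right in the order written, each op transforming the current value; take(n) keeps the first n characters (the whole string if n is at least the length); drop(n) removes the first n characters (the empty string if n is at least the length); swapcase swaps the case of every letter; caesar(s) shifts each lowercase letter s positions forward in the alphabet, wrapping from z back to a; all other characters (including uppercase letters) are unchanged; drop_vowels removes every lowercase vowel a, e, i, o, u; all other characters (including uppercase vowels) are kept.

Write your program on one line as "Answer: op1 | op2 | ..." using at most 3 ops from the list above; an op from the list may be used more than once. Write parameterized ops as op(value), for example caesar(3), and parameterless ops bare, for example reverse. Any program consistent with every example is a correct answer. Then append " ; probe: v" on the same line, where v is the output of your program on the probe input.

drop_vowels | take(3) ; probe: "bcz"

Check, running the answer program on each example:
  "krmjxfsvzoas" -> "krmjxfsvzs" -> "krm"
  "bwxoff" -> "bwxff" -> "bwx"
  "ziwycczzc" -> "zwycczzc" -> "zwy"
  "kskocubkahe" -> "kskcbkh" -> "ksk"
  "zetl" -> "ztl" -> "ztl"
  probe: "bacztdq" -> "bcztdq" -> "bcz"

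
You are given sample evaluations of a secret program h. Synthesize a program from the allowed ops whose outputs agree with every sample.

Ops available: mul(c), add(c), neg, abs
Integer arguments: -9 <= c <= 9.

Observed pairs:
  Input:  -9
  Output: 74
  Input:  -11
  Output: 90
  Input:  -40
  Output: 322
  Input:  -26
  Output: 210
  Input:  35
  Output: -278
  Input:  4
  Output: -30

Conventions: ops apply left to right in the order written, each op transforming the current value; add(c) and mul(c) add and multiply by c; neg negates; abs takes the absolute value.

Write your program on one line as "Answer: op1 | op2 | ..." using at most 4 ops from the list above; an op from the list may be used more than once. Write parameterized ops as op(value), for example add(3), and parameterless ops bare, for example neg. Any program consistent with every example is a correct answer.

mul(8) | add(-2) | neg

Check, running the answer program on each example:
  -9 -> -72 -> -74 -> 74
  -11 -> -88 -> -90 -> 90
  -40 -> -320 -> -322 -> 322
  -26 -> -208 -> -210 -> 210
  35 -> 280 -> 278 -> -278
  4 -> 32 -> 30 -> -30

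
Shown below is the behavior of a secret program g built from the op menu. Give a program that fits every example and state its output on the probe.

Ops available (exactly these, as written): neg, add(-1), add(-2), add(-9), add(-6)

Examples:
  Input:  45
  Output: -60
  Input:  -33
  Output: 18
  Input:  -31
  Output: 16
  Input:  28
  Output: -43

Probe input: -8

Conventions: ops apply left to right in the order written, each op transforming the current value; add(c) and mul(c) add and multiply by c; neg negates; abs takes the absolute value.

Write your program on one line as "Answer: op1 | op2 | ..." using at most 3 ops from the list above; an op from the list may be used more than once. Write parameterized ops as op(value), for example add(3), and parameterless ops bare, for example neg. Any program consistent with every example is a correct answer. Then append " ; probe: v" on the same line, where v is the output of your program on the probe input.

neg | add(-6) | add(-9) ; probe: -7

Check, running the answer program on each example:
  45 -> -45 -> -51 -> -60
  -33 -> 33 -> 27 -> 18
  -31 -> 31 -> 25 -> 16
  28 -> -28 -> -34 -> -43
  probe: -8 -> 8 -> 2 -> -7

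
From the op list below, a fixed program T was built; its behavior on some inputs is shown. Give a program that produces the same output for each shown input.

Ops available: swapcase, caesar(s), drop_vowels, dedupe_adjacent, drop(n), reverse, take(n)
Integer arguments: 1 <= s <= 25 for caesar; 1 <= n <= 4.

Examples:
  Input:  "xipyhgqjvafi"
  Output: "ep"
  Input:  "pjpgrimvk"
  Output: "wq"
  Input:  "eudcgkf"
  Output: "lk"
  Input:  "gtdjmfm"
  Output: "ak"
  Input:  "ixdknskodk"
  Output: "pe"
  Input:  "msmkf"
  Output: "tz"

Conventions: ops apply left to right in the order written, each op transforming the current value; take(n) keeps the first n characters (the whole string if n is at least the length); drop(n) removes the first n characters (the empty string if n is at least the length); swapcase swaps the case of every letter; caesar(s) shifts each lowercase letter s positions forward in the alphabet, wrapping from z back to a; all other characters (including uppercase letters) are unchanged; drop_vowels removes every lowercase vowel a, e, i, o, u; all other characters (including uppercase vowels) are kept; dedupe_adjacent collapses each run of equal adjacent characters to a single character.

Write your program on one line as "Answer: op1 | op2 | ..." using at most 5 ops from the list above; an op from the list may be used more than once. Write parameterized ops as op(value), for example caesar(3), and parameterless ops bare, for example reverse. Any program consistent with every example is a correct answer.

caesar(20) | drop_vowels | caesar(13) | take(2)

Check, running the answer program on each example:
  "xipyhgqjvafi" -> "rcjsbakdpuzc" -> "rcjsbkdpzc" -> "epwfoxqcmp" -> "ep"
  "pjpgrimvk" -> "jdjalcgpe" -> "jdjlcgp" -> "wqwyptc" -> "wq"
  "eudcgkf" -> "yoxwaez" -> "yxwz" -> "lkjm" -> "lk"
  "gtdjmfm" -> "anxdgzg" -> "nxdgzg" -> "akqtmt" -> "ak"
  "ixdknskodk" -> "crxehmeixe" -> "crxhmx" -> "pekuzk" -> "pe"
  "msmkf" -> "gmgez" -> "gmgz" -> "tztm" -> "tz"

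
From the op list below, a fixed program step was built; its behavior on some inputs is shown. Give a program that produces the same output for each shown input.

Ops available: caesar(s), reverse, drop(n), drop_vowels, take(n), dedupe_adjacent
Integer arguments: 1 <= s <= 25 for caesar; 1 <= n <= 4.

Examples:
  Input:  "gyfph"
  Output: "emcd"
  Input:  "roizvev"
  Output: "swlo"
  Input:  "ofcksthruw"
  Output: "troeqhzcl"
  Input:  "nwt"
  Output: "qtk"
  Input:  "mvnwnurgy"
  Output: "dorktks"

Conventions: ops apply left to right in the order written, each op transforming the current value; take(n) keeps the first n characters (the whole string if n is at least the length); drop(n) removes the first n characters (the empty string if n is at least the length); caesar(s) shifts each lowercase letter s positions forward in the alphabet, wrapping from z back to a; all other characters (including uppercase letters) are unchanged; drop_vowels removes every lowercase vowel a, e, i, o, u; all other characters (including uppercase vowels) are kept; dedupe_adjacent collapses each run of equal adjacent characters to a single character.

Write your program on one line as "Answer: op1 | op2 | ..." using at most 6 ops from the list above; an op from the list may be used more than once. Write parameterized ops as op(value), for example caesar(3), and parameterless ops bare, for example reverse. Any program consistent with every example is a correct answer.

reverse | caesar(22) | drop_vowels | dedupe_adjacent | caesar(1)

Check, running the answer program on each example:
  "gyfph" -> "hpfyg" -> "dlbuc" -> "dlbc" -> "dlbc" -> "emcd"
  "roizvev" -> "vevzior" -> "rarvekn" -> "rrvkn" -> "rvkn" -> "swlo"
  "ofcksthruw" -> "wurhtskcfo" -> "sqndpogybk" -> "sqndpgybk" -> "sqndpgybk" -> "troeqhzcl"
  "nwt" -> "twn" -> "psj" -> "psj" -> "psj" -> "qtk"
  "mvnwnurgy" -> "ygrunwnvm" -> "ucnqjsjri" -> "cnqjsjr" -> "cnqjsjr" -> "dorktks"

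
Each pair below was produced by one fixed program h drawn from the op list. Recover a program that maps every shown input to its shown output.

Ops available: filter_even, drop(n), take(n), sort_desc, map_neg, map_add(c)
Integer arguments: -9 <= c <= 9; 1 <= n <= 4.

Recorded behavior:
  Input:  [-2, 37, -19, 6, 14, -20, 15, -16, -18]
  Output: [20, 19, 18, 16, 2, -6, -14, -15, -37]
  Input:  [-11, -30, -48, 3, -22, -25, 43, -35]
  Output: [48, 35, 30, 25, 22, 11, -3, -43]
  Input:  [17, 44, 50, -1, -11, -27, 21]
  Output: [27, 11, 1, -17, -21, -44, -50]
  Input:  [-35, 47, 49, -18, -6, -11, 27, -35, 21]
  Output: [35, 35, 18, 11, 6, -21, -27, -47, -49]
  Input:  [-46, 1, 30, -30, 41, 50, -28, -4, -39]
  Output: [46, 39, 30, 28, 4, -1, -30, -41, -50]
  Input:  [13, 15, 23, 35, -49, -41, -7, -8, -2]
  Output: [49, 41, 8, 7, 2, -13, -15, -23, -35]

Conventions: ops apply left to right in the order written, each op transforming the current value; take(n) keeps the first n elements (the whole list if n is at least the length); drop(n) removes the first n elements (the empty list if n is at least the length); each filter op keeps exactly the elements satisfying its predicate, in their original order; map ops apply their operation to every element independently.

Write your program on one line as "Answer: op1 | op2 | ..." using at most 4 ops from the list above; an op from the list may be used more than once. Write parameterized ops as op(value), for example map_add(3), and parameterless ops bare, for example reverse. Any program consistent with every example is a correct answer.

sort_desc | map_neg | sort_desc

Check, running the answer program on each example:
  [-2, 37, -19, 6, 14, -20, 15, -16, -18] -> [37, 15, 14, 6, -2, -16, -18, -19, -20] -> [-37, -15, -14, -6, 2, 16, 18, 19, 20] -> [20, 19, 18, 16, 2, -6, -14, -15, -37]
  [-11, -30, -48, 3, -22, -25, 43, -35] -> [43, 3, -11, -22, -25, -30, -35, -48] -> [-43, -3, 11, 22, 25, 30, 35, 48] -> [48, 35, 30, 25, 22, 11, -3, -43]
  [17, 44, 50, -1, -11, -27, 21] -> [50, 44, 21, 17, -1, -11, -27] -> [-50, -44, -21, -17, 1, 11, 27] -> [27, 11, 1, -17, -21, -44, -50]
  [-35, 47, 49, -18, -6, -11, 27, -35, 21] -> [49, 47, 27, 21, -6, -11, -18, -35, -35] -> [-49, -47, -27, -21, 6, 11, 18, 35, 35] -> [35, 35, 18, 11, 6, -21, -27, -47, -49]
  [-46, 1, 30, -30, 41, 50, -28, -4, -39] -> [50, 41, 30, 1, -4, -28, -30, -39, -46] -> [-50, -41, -30, -1, 4, 28, 30, 39, 46] -> [46, 39, 30, 28, 4, -1, -30, -41, -50]
  [13, 15, 23, 35, -49, -41, -7, -8, -2] -> [35, 23, 15, 13, -2, -7, -8, -41, -49] -> [-35, -23, -15, -13, 2, 7, 8, 41, 49] -> [49, 41, 8, 7, 2, -13, -15, -23, -35]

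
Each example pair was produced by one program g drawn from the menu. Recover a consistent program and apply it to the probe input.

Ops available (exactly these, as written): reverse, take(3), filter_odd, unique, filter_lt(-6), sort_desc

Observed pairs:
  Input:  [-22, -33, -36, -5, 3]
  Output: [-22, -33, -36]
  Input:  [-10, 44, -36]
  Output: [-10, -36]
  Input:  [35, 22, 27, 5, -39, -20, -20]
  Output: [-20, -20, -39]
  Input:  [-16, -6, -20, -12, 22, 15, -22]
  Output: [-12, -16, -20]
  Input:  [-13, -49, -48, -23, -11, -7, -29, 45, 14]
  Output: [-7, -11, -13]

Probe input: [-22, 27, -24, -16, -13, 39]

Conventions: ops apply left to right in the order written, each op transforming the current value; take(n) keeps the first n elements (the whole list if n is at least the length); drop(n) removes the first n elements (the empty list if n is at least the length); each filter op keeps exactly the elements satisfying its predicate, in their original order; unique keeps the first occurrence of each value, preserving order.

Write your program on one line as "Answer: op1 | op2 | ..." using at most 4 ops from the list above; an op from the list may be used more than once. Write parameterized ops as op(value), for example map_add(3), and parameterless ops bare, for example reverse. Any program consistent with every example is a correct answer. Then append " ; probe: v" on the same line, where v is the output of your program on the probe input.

sort_desc | filter_lt(-6) | take(3) ; probe: [-13, -16, -22]

Check, running the answer program on each example:
  [-22, -33, -36, -5, 3] -> [3, -5, -22, -33, -36] -> [-22, -33, -36] -> [-22, -33, -36]
  [-10, 44, -36] -> [44, -10, -36] -> [-10, -36] -> [-10, -36]
  [35, 22, 27, 5, -39, -20, -20] -> [35, 27, 22, 5, -20, -20, -39] -> [-20, -20, -39] -> [-20, -20, -39]
  [-16, -6, -20, -12, 22, 15, -22] -> [22, 15, -6, -12, -16, -20, -22] -> [-12, -16, -20, -22] -> [-12, -16, -20]
  [-13, -49, -48, -23, -11, -7, -29, 45, 14] -> [45, 14, -7, -11, -13, -23, -29, -48, -49] -> [-7, -11, -13, -23, -29, -48, -49] -> [-7, -11, -13]
  probe: [-22, 27, -24, -16, -13, 39] -> [39, 27, -13, -16, -22, -24] -> [-13, -16, -22, -24] -> [-13, -16, -22]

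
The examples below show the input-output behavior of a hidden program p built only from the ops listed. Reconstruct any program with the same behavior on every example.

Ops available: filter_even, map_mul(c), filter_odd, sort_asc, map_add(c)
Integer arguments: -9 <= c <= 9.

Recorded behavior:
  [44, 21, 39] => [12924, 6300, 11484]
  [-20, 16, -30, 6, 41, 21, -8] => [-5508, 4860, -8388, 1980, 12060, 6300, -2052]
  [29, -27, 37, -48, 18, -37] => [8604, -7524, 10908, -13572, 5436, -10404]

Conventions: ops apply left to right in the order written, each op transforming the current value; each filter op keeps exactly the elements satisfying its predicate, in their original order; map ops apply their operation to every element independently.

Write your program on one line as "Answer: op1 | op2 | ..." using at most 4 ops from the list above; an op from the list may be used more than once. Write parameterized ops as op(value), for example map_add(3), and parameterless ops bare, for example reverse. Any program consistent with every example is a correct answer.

map_mul(8) | map_add(7) | map_mul(-4) | map_mul(-9)

Check, running the answer program on each example:
  [44, 21, 39] -> [352, 168, 312] -> [359, 175, 319] -> [-1436, -700, -1276] -> [12924, 6300, 11484]
  [-20, 16, -30, 6, 41, 21, -8] -> [-160, 128, -240, 48, 328, 168, -64] -> [-153, 135, -233, 55, 335, 175, -57] -> [612, -540, 932, -220, -1340, -700, 228] -> [-5508, 4860, -8388, 1980, 12060, 6300, -2052]
  [29, -27, 37, -48, 18, -37] -> [232, -216, 296, -384, 144, -296] -> [239, -209, 303, -377, 151, -289] -> [-956, 836, -1212, 1508, -604, 1156] -> [8604, -7524, 10908, -13572, 5436, -10404]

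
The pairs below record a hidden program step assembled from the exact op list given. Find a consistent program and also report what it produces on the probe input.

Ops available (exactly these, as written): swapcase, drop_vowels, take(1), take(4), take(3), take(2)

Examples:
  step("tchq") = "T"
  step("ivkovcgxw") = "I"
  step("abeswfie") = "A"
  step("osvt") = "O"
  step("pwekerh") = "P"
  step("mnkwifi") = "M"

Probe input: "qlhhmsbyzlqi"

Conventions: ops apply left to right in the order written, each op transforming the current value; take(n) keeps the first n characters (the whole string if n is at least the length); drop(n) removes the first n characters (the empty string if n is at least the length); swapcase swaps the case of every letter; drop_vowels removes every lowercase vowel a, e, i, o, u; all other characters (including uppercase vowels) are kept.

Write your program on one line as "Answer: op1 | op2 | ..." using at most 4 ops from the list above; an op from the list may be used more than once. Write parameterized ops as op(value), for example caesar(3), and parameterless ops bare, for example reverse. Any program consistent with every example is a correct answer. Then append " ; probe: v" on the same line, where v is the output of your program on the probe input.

swapcase | take(4) | take(1) ; probe: "Q"

Check, running the answer program on each example:
  "tchq" -> "TCHQ" -> "TCHQ" -> "T"
  "ivkovcgxw" -> "IVKOVCGXW" -> "IVKO" -> "I"
  "abeswfie" -> "ABESWFIE" -> "ABES" -> "A"
  "osvt" -> "OSVT" -> "OSVT" -> "O"
  "pwekerh" -> "PWEKERH" -> "PWEK" -> "P"
  "mnkwifi" -> "MNKWIFI" -> "MNKW" -> "M"
  probe: "qlhhmsbyzlqi" -> "QLHHMSBYZLQI" -> "QLHH" -> "Q"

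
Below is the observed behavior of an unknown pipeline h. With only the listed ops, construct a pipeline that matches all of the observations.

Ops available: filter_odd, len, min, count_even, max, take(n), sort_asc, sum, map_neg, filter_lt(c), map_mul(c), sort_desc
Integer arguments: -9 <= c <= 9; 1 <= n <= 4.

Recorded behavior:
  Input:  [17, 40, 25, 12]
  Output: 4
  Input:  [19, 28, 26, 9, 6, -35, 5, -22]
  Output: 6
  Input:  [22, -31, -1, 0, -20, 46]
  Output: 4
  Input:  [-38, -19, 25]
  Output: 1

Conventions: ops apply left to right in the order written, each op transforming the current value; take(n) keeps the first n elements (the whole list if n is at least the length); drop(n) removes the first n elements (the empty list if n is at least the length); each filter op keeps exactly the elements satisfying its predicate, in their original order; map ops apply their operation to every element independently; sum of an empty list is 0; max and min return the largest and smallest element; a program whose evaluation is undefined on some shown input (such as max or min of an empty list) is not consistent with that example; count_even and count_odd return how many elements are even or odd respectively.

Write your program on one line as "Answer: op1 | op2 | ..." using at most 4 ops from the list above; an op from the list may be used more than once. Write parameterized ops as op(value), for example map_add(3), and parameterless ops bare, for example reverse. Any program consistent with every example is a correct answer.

map_mul(-1) | filter_lt(4) | map_neg | len

Check, running the answer program on each example:
  [17, 40, 25, 12] -> [-17, -40, -25, -12] -> [-17, -40, -25, -12] -> [17, 40, 25, 12] -> 4
  [19, 28, 26, 9, 6, -35, 5, -22] -> [-19, -28, -26, -9, -6, 35, -5, 22] -> [-19, -28, -26, -9, -6, -5] -> [19, 28, 26, 9, 6, 5] -> 6
  [22, -31, -1, 0, -20, 46] -> [-22, 31, 1, 0, 20, -46] -> [-22, 1, 0, -46] -> [22, -1, 0, 46] -> 4
  [-38, -19, 25] -> [38, 19, -25] -> [-25] -> [25] -> 1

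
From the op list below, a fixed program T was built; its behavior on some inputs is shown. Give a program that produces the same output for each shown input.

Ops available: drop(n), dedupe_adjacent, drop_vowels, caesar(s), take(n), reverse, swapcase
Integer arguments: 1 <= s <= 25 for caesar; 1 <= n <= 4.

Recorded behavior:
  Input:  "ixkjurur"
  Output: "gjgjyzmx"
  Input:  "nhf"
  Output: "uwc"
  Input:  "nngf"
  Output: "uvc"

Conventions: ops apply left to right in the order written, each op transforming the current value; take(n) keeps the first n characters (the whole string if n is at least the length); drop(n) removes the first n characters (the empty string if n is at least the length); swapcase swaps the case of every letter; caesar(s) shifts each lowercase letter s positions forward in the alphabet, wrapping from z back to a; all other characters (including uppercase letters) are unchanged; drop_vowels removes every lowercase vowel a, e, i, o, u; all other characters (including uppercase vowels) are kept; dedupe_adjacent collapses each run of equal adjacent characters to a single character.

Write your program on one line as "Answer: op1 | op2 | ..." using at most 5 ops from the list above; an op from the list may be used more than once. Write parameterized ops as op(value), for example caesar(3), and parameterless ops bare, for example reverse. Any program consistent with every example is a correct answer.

reverse | swapcase | dedupe_adjacent | swapcase | caesar(15)

Check, running the answer program on each example:
  "ixkjurur" -> "rurujkxi" -> "RURUJKXI" -> "RURUJKXI" -> "rurujkxi" -> "gjgjyzmx"
  "nhf" -> "fhn" -> "FHN" -> "FHN" -> "fhn" -> "uwc"
  "nngf" -> "fgnn" -> "FGNN" -> "FGN" -> "fgn" -> "uvc"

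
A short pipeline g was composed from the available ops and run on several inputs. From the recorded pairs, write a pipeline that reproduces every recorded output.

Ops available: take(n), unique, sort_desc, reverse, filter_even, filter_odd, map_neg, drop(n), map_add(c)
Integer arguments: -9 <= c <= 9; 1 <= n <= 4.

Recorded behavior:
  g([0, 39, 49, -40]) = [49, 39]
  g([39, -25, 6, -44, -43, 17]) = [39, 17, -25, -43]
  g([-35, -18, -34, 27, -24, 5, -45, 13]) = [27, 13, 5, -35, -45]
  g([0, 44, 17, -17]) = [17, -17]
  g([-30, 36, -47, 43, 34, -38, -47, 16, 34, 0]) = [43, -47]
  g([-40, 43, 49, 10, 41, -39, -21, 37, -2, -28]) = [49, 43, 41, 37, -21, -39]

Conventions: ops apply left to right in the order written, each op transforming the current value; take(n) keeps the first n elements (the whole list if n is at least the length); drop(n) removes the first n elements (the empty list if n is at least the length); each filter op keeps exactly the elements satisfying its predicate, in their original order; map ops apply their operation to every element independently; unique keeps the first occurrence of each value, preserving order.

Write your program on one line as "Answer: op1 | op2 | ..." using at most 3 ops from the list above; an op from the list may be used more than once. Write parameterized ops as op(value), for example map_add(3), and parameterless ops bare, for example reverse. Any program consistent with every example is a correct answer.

sort_desc | filter_odd | unique

Check, running the answer program on each example:
  [0, 39, 49, -40] -> [49, 39, 0, -40] -> [49, 39] -> [49, 39]
  [39, -25, 6, -44, -43, 17] -> [39, 17, 6, -25, -43, -44] -> [39, 17, -25, -43] -> [39, 17, -25, -43]
  [-35, -18, -34, 27, -24, 5, -45, 13] -> [27, 13, 5, -18, -24, -34, -35, -45] -> [27, 13, 5, -35, -45] -> [27, 13, 5, -35, -45]
  [0, 44, 17, -17] -> [44, 17, 0, -17] -> [17, -17] -> [17, -17]
  [-30, 36, -47, 43, 34, -38, -47, 16, 34, 0] -> [43, 36, 34, 34, 16, 0, -30, -38, -47, -47] -> [43, -47, -47] -> [43, -47]
  [-40, 43, 49, 10, 41, -39, -21, 37, -2, -28] -> [49, 43, 41, 37, 10, -2, -21, -28, -39, -40] -> [49, 43, 41, 37, -21, -39] -> [49, 43, 41, 37, -21, -39]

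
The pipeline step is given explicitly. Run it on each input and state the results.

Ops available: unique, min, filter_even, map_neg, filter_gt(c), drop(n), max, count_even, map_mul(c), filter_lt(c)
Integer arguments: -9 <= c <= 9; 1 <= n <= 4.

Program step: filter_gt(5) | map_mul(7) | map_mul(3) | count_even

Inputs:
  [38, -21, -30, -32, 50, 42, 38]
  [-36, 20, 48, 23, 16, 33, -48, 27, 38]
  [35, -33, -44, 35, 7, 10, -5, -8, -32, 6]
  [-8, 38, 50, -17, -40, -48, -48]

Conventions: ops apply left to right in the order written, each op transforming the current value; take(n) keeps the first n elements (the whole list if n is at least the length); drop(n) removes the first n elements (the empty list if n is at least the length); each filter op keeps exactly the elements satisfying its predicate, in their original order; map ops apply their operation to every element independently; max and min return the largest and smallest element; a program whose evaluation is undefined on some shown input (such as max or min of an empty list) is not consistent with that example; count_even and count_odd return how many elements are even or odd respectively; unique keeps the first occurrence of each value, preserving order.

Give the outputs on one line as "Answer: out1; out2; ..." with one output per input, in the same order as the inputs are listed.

Execution, op by op:
  [38, -21, -30, -32, 50, 42, 38] -> [38, 50, 42, 38] -> [266, 350, 294, 266] -> [798, 1050, 882, 798] -> 4
  [-36, 20, 48, 23, 16, 33, -48, 27, 38] -> [20, 48, 23, 16, 33, 27, 38] -> [140, 336, 161, 112, 231, 189, 266] -> [420, 1008, 483, 336, 693, 567, 798] -> 4
  [35, -33, -44, 35, 7, 10, -5, -8, -32, 6] -> [35, 35, 7, 10, 6] -> [245, 245, 49, 70, 42] -> [735, 735, 147, 210, 126] -> 2
  [-8, 38, 50, -17, -40, -48, -48] -> [38, 50] -> [266, 350] -> [798, 1050] -> 2

4; 4; 2; 2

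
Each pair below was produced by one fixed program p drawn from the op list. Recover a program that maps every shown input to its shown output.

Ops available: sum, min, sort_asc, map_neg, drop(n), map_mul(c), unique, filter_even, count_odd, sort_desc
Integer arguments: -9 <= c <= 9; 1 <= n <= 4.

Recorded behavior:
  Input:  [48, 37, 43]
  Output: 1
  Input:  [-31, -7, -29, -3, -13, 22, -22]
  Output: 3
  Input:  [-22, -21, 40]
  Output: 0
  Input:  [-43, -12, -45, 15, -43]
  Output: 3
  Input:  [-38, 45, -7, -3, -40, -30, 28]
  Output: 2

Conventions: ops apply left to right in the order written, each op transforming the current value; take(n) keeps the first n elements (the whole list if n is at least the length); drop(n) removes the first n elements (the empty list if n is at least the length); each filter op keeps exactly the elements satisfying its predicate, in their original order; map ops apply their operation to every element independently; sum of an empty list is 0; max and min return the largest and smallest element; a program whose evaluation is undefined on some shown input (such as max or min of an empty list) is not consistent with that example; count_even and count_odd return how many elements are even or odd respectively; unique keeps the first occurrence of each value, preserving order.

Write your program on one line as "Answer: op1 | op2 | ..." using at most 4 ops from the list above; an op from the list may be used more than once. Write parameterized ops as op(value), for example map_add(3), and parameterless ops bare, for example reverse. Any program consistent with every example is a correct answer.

drop(2) | map_neg | count_odd

Check, running the answer program on each example:
  [48, 37, 43] -> [43] -> [-43] -> 1
  [-31, -7, -29, -3, -13, 22, -22] -> [-29, -3, -13, 22, -22] -> [29, 3, 13, -22, 22] -> 3
  [-22, -21, 40] -> [40] -> [-40] -> 0
  [-43, -12, -45, 15, -43] -> [-45, 15, -43] -> [45, -15, 43] -> 3
  [-38, 45, -7, -3, -40, -30, 28] -> [-7, -3, -40, -30, 28] -> [7, 3, 40, 30, -28] -> 2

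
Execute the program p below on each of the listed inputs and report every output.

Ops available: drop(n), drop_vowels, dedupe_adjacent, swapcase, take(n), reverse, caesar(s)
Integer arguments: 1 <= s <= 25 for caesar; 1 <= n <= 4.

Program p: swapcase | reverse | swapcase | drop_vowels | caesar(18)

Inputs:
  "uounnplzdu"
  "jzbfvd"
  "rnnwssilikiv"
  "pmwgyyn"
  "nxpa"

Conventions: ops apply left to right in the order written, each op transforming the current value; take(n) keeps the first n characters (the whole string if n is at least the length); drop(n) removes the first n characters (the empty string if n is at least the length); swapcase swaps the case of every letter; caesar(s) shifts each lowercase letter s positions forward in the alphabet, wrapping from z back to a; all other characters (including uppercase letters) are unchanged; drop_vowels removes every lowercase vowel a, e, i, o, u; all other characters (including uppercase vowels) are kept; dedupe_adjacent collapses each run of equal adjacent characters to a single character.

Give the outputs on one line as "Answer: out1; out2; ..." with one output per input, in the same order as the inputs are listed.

Execution, op by op:
  "uounnplzdu" -> "UOUNNPLZDU" -> "UDZLPNNUOU" -> "udzlpnnuou" -> "dzlpnn" -> "vrdhff"
  "jzbfvd" -> "JZBFVD" -> "DVFBZJ" -> "dvfbzj" -> "dvfbzj" -> "vnxtrb"
  "rnnwssilikiv" -> "RNNWSSILIKIV" -> "VIKILISSWNNR" -> "vikilisswnnr" -> "vklsswnnr" -> "ncdkkoffj"
  "pmwgyyn" -> "PMWGYYN" -> "NYYGWMP" -> "nyygwmp" -> "nyygwmp" -> "fqqyoeh"
  "nxpa" -> "NXPA" -> "APXN" -> "apxn" -> "pxn" -> "hpf"

"vrdhff"; "vnxtrb"; "ncdkkoffj"; "fqqyoeh"; "hpf"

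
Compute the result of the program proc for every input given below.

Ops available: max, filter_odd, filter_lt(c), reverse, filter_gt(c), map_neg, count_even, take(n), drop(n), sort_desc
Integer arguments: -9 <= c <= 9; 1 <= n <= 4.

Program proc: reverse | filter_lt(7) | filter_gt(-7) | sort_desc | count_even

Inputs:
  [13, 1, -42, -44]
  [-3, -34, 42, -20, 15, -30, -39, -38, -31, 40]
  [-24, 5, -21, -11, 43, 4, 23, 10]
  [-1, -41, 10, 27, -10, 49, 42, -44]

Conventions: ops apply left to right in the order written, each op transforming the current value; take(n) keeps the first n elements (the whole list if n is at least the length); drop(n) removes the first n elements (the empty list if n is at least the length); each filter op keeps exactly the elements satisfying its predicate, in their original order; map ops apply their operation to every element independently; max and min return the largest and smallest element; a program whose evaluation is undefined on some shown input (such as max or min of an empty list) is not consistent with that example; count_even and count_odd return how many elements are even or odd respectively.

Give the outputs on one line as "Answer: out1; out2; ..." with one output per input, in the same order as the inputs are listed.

Execution, op by op:
  [13, 1, -42, -44] -> [-44, -42, 1, 13] -> [-44, -42, 1] -> [1] -> [1] -> 0
  [-3, -34, 42, -20, 15, -30, -39, -38, -31, 40] -> [40, -31, -38, -39, -30, 15, -20, 42, -34, -3] -> [-31, -38, -39, -30, -20, -34, -3] -> [-3] -> [-3] -> 0
  [-24, 5, -21, -11, 43, 4, 23, 10] -> [10, 23, 4, 43, -11, -21, 5, -24] -> [4, -11, -21, 5, -24] -> [4, 5] -> [5, 4] -> 1
  [-1, -41, 10, 27, -10, 49, 42, -44] -> [-44, 42, 49, -10, 27, 10, -41, -1] -> [-44, -10, -41, -1] -> [-1] -> [-1] -> 0

0; 0; 1; 0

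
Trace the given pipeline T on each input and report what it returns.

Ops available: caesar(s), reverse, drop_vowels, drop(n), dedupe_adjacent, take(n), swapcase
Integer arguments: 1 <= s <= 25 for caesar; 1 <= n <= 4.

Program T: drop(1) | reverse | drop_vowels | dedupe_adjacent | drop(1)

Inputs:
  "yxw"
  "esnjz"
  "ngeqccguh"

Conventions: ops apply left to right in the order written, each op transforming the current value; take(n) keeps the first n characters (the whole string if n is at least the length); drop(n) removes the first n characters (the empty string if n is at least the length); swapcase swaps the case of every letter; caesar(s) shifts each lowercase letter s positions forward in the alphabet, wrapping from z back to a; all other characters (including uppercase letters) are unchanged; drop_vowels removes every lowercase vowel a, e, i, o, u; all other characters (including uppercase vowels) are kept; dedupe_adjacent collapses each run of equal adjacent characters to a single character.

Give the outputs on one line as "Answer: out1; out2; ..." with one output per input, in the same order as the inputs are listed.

Execution, op by op:
  "yxw" -> "xw" -> "wx" -> "wx" -> "wx" -> "x"
  "esnjz" -> "snjz" -> "zjns" -> "zjns" -> "zjns" -> "jns"
  "ngeqccguh" -> "geqccguh" -> "hugccqeg" -> "hgccqg" -> "hgcqg" -> "gcqg"

"x"; "jns"; "gcqg"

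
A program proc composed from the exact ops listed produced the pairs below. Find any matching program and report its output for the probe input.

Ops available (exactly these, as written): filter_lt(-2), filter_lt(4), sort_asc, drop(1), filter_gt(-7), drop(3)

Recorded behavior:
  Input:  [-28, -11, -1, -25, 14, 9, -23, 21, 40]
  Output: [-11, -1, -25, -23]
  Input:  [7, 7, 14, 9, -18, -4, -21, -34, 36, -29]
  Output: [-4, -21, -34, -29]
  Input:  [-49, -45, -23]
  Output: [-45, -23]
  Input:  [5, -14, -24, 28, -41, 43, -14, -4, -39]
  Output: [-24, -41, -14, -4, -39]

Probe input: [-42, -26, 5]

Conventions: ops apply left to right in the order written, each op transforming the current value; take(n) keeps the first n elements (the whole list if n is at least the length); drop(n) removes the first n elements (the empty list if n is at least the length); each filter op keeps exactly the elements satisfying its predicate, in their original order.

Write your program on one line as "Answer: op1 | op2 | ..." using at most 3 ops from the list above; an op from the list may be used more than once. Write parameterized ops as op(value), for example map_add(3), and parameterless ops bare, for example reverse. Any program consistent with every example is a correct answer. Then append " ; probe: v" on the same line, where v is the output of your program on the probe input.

filter_lt(4) | drop(1) ; probe: [-26]

Check, running the answer program on each example:
  [-28, -11, -1, -25, 14, 9, -23, 21, 40] -> [-28, -11, -1, -25, -23] -> [-11, -1, -25, -23]
  [7, 7, 14, 9, -18, -4, -21, -34, 36, -29] -> [-18, -4, -21, -34, -29] -> [-4, -21, -34, -29]
  [-49, -45, -23] -> [-49, -45, -23] -> [-45, -23]
  [5, -14, -24, 28, -41, 43, -14, -4, -39] -> [-14, -24, -41, -14, -4, -39] -> [-24, -41, -14, -4, -39]
  probe: [-42, -26, 5] -> [-42, -26] -> [-26]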